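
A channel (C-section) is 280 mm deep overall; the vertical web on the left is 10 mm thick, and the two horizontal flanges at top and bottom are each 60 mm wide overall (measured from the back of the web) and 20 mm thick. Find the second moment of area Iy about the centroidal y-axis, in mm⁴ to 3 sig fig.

Iy ≈ 1.49 × 10⁶ mm⁴

Treat the section as a set of non-overlapping primitives; coordinates are from the bounding-box lower-left.
Web: 10 × 280, A = 2 800 mm², x = 5 mm, Ī = 23 333 mm⁴.
Top flange (beyond web): 50 × 20, A = 1 000 mm², x = 35 mm, Ī = 208 333 mm⁴.
Bottom flange (beyond web): 50 × 20, A = 1 000 mm², x = 35 mm, Ī = 208 333 mm⁴.
Centroid: x̄ = ΣA·x / ΣA = 17.5 mm.
Transfer each piece to the centroidal y-axis using Ī + A·d² with d = x − 17.5:
  web: d = -12.5 mm → contributes +460 833 mm⁴
  top flange (beyond web): d = 17.5 mm → contributes +514 583 mm⁴
  bottom flange (beyond web): d = 17.5 mm → contributes +514 583 mm⁴
Total I = 1 490 000 mm⁴.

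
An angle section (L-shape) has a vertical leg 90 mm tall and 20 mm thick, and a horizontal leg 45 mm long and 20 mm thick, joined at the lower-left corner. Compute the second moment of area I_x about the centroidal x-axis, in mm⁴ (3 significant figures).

I_x ≈ 1.71 × 10⁶ mm⁴

Decompose the section into non-overlapping parts with the origin at the bottom-left of its bounding rectangle.
Vertical leg: 20 × 90, A = 1 800 mm², y = 45 mm, Ī = 1 215 000 mm⁴.
Horizontal leg (remainder): 25 × 20, A = 500 mm², y = 10 mm, Ī = 16 667 mm⁴.
Centroid: ȳ = ΣA·y / ΣA = 37.391 mm.
Transfer each piece to the centroidal x-axis using Ī + A·d² with d = y − 37.391:
  vertical leg: d = 7.6087 mm → contributes +1 319 206 mm⁴
  horizontal leg (remainder): d = -27.391 mm → contributes +391 808 mm⁴
Total I = 1 711 014 mm⁴.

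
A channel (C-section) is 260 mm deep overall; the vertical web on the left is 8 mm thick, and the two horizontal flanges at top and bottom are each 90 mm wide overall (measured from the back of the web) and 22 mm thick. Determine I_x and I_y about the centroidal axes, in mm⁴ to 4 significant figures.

I_x ≈ 6.296 × 10⁷ mm⁴, I_y ≈ 4.705 × 10⁶ mm⁴

Treat the section as a set of non-overlapping primitives; coordinates are from the bounding-box lower-left.
Web: 8 × 260, A = 2 080 mm², y = 130 mm, Ī = 11 717 333 mm⁴.
Top flange (beyond web): 82 × 22, A = 1 804 mm², y = 249 mm, Ī = 72761.3 mm⁴.
Bottom flange (beyond web): 82 × 22, A = 1 804 mm², y = 11 mm, Ī = 72761.3 mm⁴.
By symmetry the centroid is at mid-height, ȳ = 130 mm.
Transfer each piece to the centroidal x-axis using Ī + A·d² with d = y − 130:
  web: d = 0 mm → contributes +11 717 333 mm⁴
  top flange (beyond web): d = 119 mm → contributes +25 619 205 mm⁴
  bottom flange (beyond web): d = -119 mm → contributes +25 619 205 mm⁴
Total I = 62 955 744 mm⁴.
For the y-axis: x̄ = 32.5443 mm.
Repeating about the centroidal y-axis gives I_y = 4 704 523 mm⁴.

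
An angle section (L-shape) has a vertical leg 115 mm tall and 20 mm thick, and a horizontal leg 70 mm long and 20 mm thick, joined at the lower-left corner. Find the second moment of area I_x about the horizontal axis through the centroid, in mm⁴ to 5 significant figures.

Decompose the section into non-overlapping parts with the origin at the bottom-left of its bounding rectangle.
Vertical leg: 20 × 115, A = 2 300 mm², y = 57.5 mm, Ī = 2 534 792 mm⁴.
Horizontal leg (remainder): 50 × 20, A = 1 000 mm², y = 10 mm, Ī = 33333.33 mm⁴.
Centroid: ȳ = ΣA·y / ΣA = 43.10606 mm.
Transfer each piece to the horizontal axis through the centroid using Ī + A·d² with d = y − 43.10606:
  vertical leg: d = 14.39394 mm → contributes +3 011 318 mm⁴
  horizontal leg (remainder): d = -33.10606 mm → contributes +1 129 345 mm⁴
Total I = 4 140 663 mm⁴.

I_x ≈ 4.1407 × 10⁶ mm⁴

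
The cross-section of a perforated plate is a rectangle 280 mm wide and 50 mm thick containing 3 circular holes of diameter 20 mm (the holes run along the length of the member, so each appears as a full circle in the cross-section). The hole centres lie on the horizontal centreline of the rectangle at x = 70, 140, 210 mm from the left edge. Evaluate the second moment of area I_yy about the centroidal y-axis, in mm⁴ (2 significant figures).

I_yy ≈ 8.8 × 10⁷ mm⁴

Treat the section as a set of non-overlapping primitives; coordinates are from the bounding-box lower-left.
Plate: 280 × 50, A = 14 000 mm², x = 140 mm, Ī = 91 466 667 mm⁴.
Hole 1 (subtracted): ⌀20, A = 314.2 mm², x = 70 mm, Ī = 7 854 mm⁴.
Hole 2 (subtracted): ⌀20, A = 314.2 mm², x = 140 mm, Ī = 7 854 mm⁴.
Hole 3 (subtracted): ⌀20, A = 314.2 mm², x = 210 mm, Ī = 7 854 mm⁴.
By symmetry the centroid is at mid-width, x̄ = 140 mm.
Transfer each piece to the centroidal y-axis using Ī + A·d² with d = x − 140:
  plate: d = 0 mm → contributes +91 466 667 mm⁴
  hole 1: d = -70 mm → contributes −1 547 234 mm⁴
  hole 2: d = 0 mm → contributes −7 854 mm⁴
  hole 3: d = 70 mm → contributes −1 547 234 mm⁴
Total I = 88 364 344 mm⁴.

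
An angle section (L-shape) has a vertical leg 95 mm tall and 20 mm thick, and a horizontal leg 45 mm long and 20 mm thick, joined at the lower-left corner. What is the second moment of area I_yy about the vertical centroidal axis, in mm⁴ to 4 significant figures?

I_yy ≈ 2.898 × 10⁵ mm⁴

Split into non-overlapping primitives; take the origin at the lower-left of the bounding box.
Vertical leg: 20 × 95, A = 1 900 mm², x = 10 mm, Ī = 63333.3 mm⁴.
Horizontal leg (remainder): 25 × 20, A = 500 mm², x = 32.5 mm, Ī = 26041.7 mm⁴.
Centroid: x̄ = ΣA·x / ΣA = 14.6875 mm.
Transfer each piece to the vertical centroidal axis using Ī + A·d² with d = x − 14.6875:
  vertical leg: d = -4.6875 mm → contributes +105 081 mm⁴
  horizontal leg (remainder): d = 17.8125 mm → contributes +184 684 mm⁴
Total I = 289 766 mm⁴.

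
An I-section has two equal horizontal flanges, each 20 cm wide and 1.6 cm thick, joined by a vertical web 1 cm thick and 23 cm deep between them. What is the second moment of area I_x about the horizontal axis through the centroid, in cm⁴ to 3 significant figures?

Split into non-overlapping primitives; take the origin at the lower-left of the bounding box.
Bottom flange: 20 × 1.6, A = 32 cm², y = 0.8 cm, Ī = 6.8267 cm⁴.
Web: 1 × 23, A = 23 cm², y = 13.1 cm, Ī = 1013.9 cm⁴.
Top flange: 20 × 1.6, A = 32 cm², y = 25.4 cm, Ī = 6.8267 cm⁴.
By symmetry the centroid is at mid-height, ȳ = 13.1 cm.
Transfer each piece to the horizontal axis through the centroid using Ī + A·d² with d = y − 13.1:
  bottom flange: d = -12.3 cm → contributes +4848.1 cm⁴
  web: d = 0 cm → contributes +1013.9 cm⁴
  top flange: d = 12.3 cm → contributes +4848.1 cm⁴
Total I = 10 710 cm⁴.

I_x ≈ 1.07 × 10⁴ cm⁴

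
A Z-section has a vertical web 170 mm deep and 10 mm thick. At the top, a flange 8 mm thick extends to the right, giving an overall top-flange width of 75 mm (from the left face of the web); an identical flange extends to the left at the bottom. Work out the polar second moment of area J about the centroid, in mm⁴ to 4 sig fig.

Break the section into simple shapes (no overlaps), measuring from the bottom-left corner of the bounding box.
Web: 10 × 170, A = 1 700 mm², y = 85 mm, Ī = 4 094 167 mm⁴.
Top flange (beyond web): 65 × 8, A = 520 mm², y = 166 mm, Ī = 2773.33 mm⁴.
Bottom flange (beyond web): 65 × 8, A = 520 mm², y = 4 mm, Ī = 2773.33 mm⁴.
Centroid: ȳ = ΣA·y / ΣA = 85 mm.
Transfer each piece to the centroidal x-axis using Ī + A·d² with d = y − 85:
  web: d = 0 mm → contributes +4 094 167 mm⁴
  top flange (beyond web): d = 81 mm → contributes +3 414 493 mm⁴
  bottom flange (beyond web): d = -81 mm → contributes +3 414 493 mm⁴
Total I = 10 923 153 mm⁴.
For the y-axis: x̄ = 70 mm.
Repeating about the centroidal y-axis gives I_y = 1 842 833 mm⁴.
Polar second moment: J = I_x + I_y = 12 765 987 mm⁴.

J ≈ 1.277 × 10⁷ mm⁴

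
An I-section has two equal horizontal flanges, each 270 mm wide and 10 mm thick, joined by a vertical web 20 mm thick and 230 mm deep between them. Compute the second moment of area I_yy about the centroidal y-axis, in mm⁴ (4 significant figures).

I_yy ≈ 3.296 × 10⁷ mm⁴

Split into non-overlapping primitives; take the origin at the lower-left of the bounding box.
Bottom flange: 270 × 10, A = 2 700 mm², x = 135 mm, Ī = 16 402 500 mm⁴.
Web: 20 × 230, A = 4 600 mm², x = 135 mm, Ī = 153 333 mm⁴.
Top flange: 270 × 10, A = 2 700 mm², x = 135 mm, Ī = 16 402 500 mm⁴.
By symmetry the centroid is at mid-width, x̄ = 135 mm.
All pieces are centred on the centroidal y-axis, so I = ΣĪ = 32 958 333 mm⁴.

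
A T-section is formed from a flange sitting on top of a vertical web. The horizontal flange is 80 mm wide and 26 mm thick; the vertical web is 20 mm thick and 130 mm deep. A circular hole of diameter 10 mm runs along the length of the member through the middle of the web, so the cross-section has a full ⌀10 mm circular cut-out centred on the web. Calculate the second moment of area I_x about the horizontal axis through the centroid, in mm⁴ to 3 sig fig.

I_x ≈ 1.07 × 10⁷ mm⁴

Treat the section as a set of non-overlapping primitives; coordinates are from the bounding-box lower-left.
Flange: 80 × 26, A = 2 080 mm², y = 143 mm, Ī = 117 173 mm⁴.
Web: 20 × 130, A = 2 600 mm², y = 65 mm, Ī = 3 661 667 mm⁴.
Hole (subtracted): ⌀10, A = 78.54 mm², y = 65 mm, Ī = 490.87 mm⁴.
Centroid: ȳ = ΣA·y / ΣA = 100.26 mm.
Transfer each piece to the horizontal axis through the centroid using Ī + A·d² with d = y − 100.26:
  flange: d = 42.742 mm → contributes +3 917 014 mm⁴
  web: d = -35.258 mm → contributes +6 893 864 mm⁴
  hole: d = -35.258 mm → contributes −98 128 mm⁴
Total I = 10 712 751 mm⁴.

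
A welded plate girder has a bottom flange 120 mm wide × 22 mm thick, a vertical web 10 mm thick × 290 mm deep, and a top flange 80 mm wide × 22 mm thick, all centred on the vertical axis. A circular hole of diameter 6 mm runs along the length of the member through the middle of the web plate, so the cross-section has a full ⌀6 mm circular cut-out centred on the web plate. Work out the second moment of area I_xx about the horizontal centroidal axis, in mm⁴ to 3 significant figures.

Decompose the section into non-overlapping parts with the origin at the bottom-left of its bounding rectangle.
Bottom plate: 120 × 22, A = 2 640 mm², y = 11 mm, Ī = 106 480 mm⁴.
Web plate: 10 × 290, A = 2 900 mm², y = 167 mm, Ī = 20 324 167 mm⁴.
Top plate: 80 × 22, A = 1 760 mm², y = 323 mm, Ī = 70 987 mm⁴.
Hole (subtracted): ⌀6, A = 28.274 mm², y = 167 mm, Ī = 63.617 mm⁴.
Centroid: ȳ = ΣA·y / ΣA = 148.12 mm.
Transfer each piece to the horizontal centroidal axis using Ī + A·d² with d = y − 148.12:
  bottom plate: d = -137.12 mm → contributes +49 744 495 mm⁴
  web plate: d = 18.879 mm → contributes +21 357 731 mm⁴
  top plate: d = 174.88 mm → contributes +53 896 230 mm⁴
  hole: d = 18.879 mm → contributes −10 141 mm⁴
Total I = 124 988 316 mm⁴.

I_xx ≈ 1.25 × 10⁸ mm⁴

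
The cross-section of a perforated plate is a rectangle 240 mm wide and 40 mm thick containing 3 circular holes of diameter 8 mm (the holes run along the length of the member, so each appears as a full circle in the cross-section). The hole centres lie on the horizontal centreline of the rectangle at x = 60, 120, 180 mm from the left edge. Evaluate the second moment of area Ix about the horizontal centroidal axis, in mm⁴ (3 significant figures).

Ix ≈ 1.28 × 10⁶ mm⁴

Treat the section as a set of non-overlapping primitives; coordinates are from the bounding-box lower-left.
Plate: 240 × 40, A = 9 600 mm², y = 20 mm, Ī = 1 280 000 mm⁴.
Hole 1 (subtracted): ⌀8, A = 50.265 mm², y = 20 mm, Ī = 201.06 mm⁴.
Hole 2 (subtracted): ⌀8, A = 50.265 mm², y = 20 mm, Ī = 201.06 mm⁴.
Hole 3 (subtracted): ⌀8, A = 50.265 mm², y = 20 mm, Ī = 201.06 mm⁴.
By symmetry the centroid is at mid-height, ȳ = 20 mm.
All pieces are centred on the horizontal centroidal axis, so I = ΣĪ (holes subtracted) = 1 279 397 mm⁴.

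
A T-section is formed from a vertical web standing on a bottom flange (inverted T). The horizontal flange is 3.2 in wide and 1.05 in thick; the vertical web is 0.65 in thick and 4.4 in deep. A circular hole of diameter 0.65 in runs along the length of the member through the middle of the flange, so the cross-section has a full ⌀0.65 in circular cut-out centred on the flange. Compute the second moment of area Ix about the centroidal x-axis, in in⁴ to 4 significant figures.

Ix ≈ 15.84 in⁴

Split into non-overlapping primitives; take the origin at the lower-left of the bounding box.
Flange: 3.2 × 1.05, A = 3.36 in², y = 0.525 in, Ī = 0.3087 in⁴.
Web: 0.65 × 4.4, A = 2.86 in², y = 3.25 in, Ī = 4.61413 in⁴.
Hole (subtracted): ⌀0.65, A = 0.331831 in², y = 0.525 in, Ī = 0.00876241 in⁴.
Centroid: ȳ = ΣA·y / ΣA = 1.84859 in.
Transfer each piece to the centroidal x-axis using Ī + A·d² with d = y − 1.84859:
  flange: d = -1.32359 in → contributes +6.19502 in⁴
  web: d = 1.40141 in → contributes +10.2311 in⁴
  hole: d = -1.32359 in → contributes −0.59009 in⁴
Total I = 15.836 in⁴.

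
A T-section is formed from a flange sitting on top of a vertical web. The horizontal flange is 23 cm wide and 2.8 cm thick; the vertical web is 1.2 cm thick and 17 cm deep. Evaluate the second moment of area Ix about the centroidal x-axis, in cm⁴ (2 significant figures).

Decompose the section into non-overlapping parts with the origin at the bottom-left of its bounding rectangle.
Flange: 23 × 2.8, A = 64.4 cm², y = 18.4 cm, Ī = 42.07 cm⁴.
Web: 1.2 × 17, A = 20.4 cm², y = 8.5 cm, Ī = 491.3 cm⁴.
Centroid: ȳ = ΣA·y / ΣA = 16.02 cm.
Transfer each piece to the centroidal x-axis using Ī + A·d² with d = y − 16.02:
  flange: d = 2.382 cm → contributes +407.4 cm⁴
  web: d = -7.518 cm → contributes +1 644 cm⁴
Total I = 2 052 cm⁴.

Ix ≈ 2100 cm⁴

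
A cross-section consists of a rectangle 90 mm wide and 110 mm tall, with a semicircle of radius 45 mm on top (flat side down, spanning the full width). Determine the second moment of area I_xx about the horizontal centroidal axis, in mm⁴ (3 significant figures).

Break the section into simple shapes (no overlaps), measuring from the bottom-left corner of the bounding box.
Rectangular body: 90 × 110, A = 9 900 mm², y = 55 mm, Ī = 9 982 500 mm⁴.
Semicircular cap: semicircle r = 45, A = 3180.9 mm², y = 129.1 mm, Ī = 450 072 mm⁴.
Centroid: ȳ = ΣA·y / ΣA = 73.018 mm.
Transfer each piece to the horizontal centroidal axis using Ī + A·d² with d = y − 73.018:
  rectangular body: d = -18.018 mm → contributes +13 196 695 mm⁴
  semicircular cap: d = 56.08 mm → contributes +10 453 813 mm⁴
Total I = 23 650 508 mm⁴.

I_xx ≈ 2.37 × 10⁷ mm⁴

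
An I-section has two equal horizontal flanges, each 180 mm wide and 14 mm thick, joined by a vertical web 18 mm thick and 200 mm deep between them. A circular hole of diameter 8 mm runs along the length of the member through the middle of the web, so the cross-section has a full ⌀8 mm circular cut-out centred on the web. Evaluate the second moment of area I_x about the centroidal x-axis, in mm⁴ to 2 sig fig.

Break the section into simple shapes (no overlaps), measuring from the bottom-left corner of the bounding box.
Bottom flange: 180 × 14, A = 2 520 mm², y = 7 mm, Ī = 41 160 mm⁴.
Web: 18 × 200, A = 3 600 mm², y = 114 mm, Ī = 12 000 000 mm⁴.
Top flange: 180 × 14, A = 2 520 mm², y = 221 mm, Ī = 41 160 mm⁴.
Hole (subtracted): ⌀8, A = 50.27 mm², y = 114 mm, Ī = 201.1 mm⁴.
By symmetry the centroid is at mid-height, ȳ = 114 mm.
Transfer each piece to the centroidal x-axis using Ī + A·d² with d = y − 114:
  bottom flange: d = -107 mm → contributes +28 892 640 mm⁴
  web: d = 0 mm → contributes +12 000 000 mm⁴
  top flange: d = 107 mm → contributes +28 892 640 mm⁴
  hole: d = 0 mm → contributes −201.1 mm⁴
Total I = 69 785 079 mm⁴.

I_x ≈ 7.0 × 10⁷ mm⁴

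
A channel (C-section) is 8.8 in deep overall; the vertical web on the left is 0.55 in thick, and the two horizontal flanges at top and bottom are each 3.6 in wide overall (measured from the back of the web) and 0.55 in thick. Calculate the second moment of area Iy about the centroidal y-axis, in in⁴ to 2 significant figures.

Iy ≈ 9.1 in⁴

Split into non-overlapping primitives; take the origin at the lower-left of the bounding box.
Web: 0.55 × 8.8, A = 4.84 in², x = 0.275 in, Ī = 0.122 in⁴.
Top flange (beyond web): 3.05 × 0.55, A = 1.678 in², x = 2.075 in, Ī = 1.3 in⁴.
Bottom flange (beyond web): 3.05 × 0.55, A = 1.678 in², x = 2.075 in, Ī = 1.3 in⁴.
Centroid: x̄ = ΣA·x / ΣA = 1.012 in.
Transfer each piece to the centroidal y-axis using Ī + A·d² with d = x − 1.012:
  web: d = -0.7369 in → contributes +2.75 in⁴
  top flange (beyond web): d = 1.063 in → contributes +3.196 in⁴
  bottom flange (beyond web): d = 1.063 in → contributes +3.196 in⁴
Total I = 9.143 in⁴.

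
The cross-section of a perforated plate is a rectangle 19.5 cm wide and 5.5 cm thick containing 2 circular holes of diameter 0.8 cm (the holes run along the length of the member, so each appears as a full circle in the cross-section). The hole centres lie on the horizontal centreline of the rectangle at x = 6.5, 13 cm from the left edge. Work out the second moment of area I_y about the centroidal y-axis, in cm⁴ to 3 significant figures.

I_y ≈ 3390 cm⁴

Treat the section as a set of non-overlapping primitives; coordinates are from the bounding-box lower-left.
Plate: 19.5 × 5.5, A = 107.25 cm², x = 9.75 cm, Ī = 3398.5 cm⁴.
Hole 1 (subtracted): ⌀0.8, A = 0.50265 cm², x = 6.5 cm, Ī = 0.020106 cm⁴.
Hole 2 (subtracted): ⌀0.8, A = 0.50265 cm², x = 13 cm, Ī = 0.020106 cm⁴.
By symmetry the centroid is at mid-width, x̄ = 9.75 cm.
Transfer each piece to the centroidal y-axis using Ī + A·d² with d = x − 9.75:
  plate: d = 0 cm → contributes +3398.5 cm⁴
  hole 1: d = -3.25 cm → contributes −5.3294 cm⁴
  hole 2: d = 3.25 cm → contributes −5.3294 cm⁴
Total I = 3387.8 cm⁴.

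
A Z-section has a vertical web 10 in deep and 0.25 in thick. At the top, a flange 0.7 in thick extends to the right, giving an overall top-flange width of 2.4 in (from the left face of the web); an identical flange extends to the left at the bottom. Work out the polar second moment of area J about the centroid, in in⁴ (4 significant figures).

Decompose the section into non-overlapping parts with the origin at the bottom-left of its bounding rectangle.
Web: 0.25 × 10, A = 2.5 in², y = 5 in, Ī = 20.8333 in⁴.
Top flange (beyond web): 2.15 × 0.7, A = 1.505 in², y = 9.65 in, Ī = 0.0614542 in⁴.
Bottom flange (beyond web): 2.15 × 0.7, A = 1.505 in², y = 0.35 in, Ī = 0.0614542 in⁴.
Centroid: ȳ = ΣA·y / ΣA = 5 in.
Transfer each piece to the centroidal x-axis using Ī + A·d² with d = y − 5:
  web: d = 0 in → contributes +20.8333 in⁴
  top flange (beyond web): d = 4.65 in → contributes +32.6033 in⁴
  bottom flange (beyond web): d = -4.65 in → contributes +32.6033 in⁴
Total I = 86.04 in⁴.
For the y-axis: x̄ = 2.275 in.
Repeating about the centroidal y-axis gives I_y = 5.5069 in⁴.
Polar second moment: J = I_x + I_y = 91.5469 in⁴.

J ≈ 91.55 in⁴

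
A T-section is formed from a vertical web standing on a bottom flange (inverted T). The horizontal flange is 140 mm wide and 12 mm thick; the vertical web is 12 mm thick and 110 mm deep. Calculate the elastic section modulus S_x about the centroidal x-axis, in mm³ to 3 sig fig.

S_x ≈ 4.60 × 10⁴ mm³

Decompose the section into non-overlapping parts with the origin at the bottom-left of its bounding rectangle.
Flange: 140 × 12, A = 1 680 mm², y = 6 mm, Ī = 20 160 mm⁴.
Web: 12 × 110, A = 1 320 mm², y = 67 mm, Ī = 1 331 000 mm⁴.
Centroid: ȳ = ΣA·y / ΣA = 32.84 mm.
Transfer each piece to the centroidal x-axis using Ī + A·d² with d = y − 32.84:
  flange: d = -26.84 mm → contributes +1 230 408 mm⁴
  web: d = 34.16 mm → contributes +2 871 315 mm⁴
Total I = 4 101 723 mm⁴.
Extreme fibre distance c = 89.16 mm; S = I/c = 46 004 mm³.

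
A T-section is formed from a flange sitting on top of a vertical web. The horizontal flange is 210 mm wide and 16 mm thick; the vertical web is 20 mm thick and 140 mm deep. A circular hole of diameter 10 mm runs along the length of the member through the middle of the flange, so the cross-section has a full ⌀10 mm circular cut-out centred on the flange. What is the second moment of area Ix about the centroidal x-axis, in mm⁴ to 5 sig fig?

Ix ≈ 1.3836 × 10⁷ mm⁴

Treat the section as a set of non-overlapping primitives; coordinates are from the bounding-box lower-left.
Flange: 210 × 16, A = 3 360 mm², y = 148 mm, Ī = 71 680 mm⁴.
Web: 20 × 140, A = 2 800 mm², y = 70 mm, Ī = 4 573 333 mm⁴.
Hole (subtracted): ⌀10, A = 78.53982 mm², y = 148 mm, Ī = 490.8739 mm⁴.
Centroid: ȳ = ΣA·y / ΣA = 112.0876 mm.
Transfer each piece to the centroidal x-axis using Ī + A·d² with d = y − 112.0876:
  flange: d = 35.91243 mm → contributes +4 405 080 mm⁴
  web: d = -42.08757 mm → contributes +9 533 152 mm⁴
  hole: d = 35.91243 mm → contributes −101783.9 mm⁴
Total I = 13 836 448 mm⁴.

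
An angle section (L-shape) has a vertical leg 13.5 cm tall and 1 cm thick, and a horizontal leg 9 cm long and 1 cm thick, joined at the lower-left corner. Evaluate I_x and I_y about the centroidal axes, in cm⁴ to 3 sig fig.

I_x ≈ 402 cm⁴, I_y ≈ 146 cm⁴

Break the section into simple shapes (no overlaps), measuring from the bottom-left corner of the bounding box.
Vertical leg: 1 × 13.5, A = 13.5 cm², y = 6.75 cm, Ī = 205.03 cm⁴.
Horizontal leg (remainder): 8 × 1, A = 8 cm², y = 0.5 cm, Ī = 0.66667 cm⁴.
Centroid: ȳ = ΣA·y / ΣA = 4.4244 cm.
Transfer each piece to the centroidal x-axis using Ī + A·d² with d = y − 4.4244:
  vertical leg: d = 2.3256 cm → contributes +278.04 cm⁴
  horizontal leg (remainder): d = -3.9244 cm → contributes +123.88 cm⁴
Total I = 401.92 cm⁴.
For the y-axis: x̄ = 2.1744 cm.
Repeating about the centroidal y-axis gives I_y = 145.51 cm⁴.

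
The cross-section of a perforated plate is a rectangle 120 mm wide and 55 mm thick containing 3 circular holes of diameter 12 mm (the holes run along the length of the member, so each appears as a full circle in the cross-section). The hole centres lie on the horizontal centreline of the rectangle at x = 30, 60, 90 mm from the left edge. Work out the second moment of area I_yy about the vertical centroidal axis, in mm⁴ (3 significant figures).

Split into non-overlapping primitives; take the origin at the lower-left of the bounding box.
Plate: 120 × 55, A = 6 600 mm², x = 60 mm, Ī = 7 920 000 mm⁴.
Hole 1 (subtracted): ⌀12, A = 113.1 mm², x = 30 mm, Ī = 1017.9 mm⁴.
Hole 2 (subtracted): ⌀12, A = 113.1 mm², x = 60 mm, Ī = 1017.9 mm⁴.
Hole 3 (subtracted): ⌀12, A = 113.1 mm², x = 90 mm, Ī = 1017.9 mm⁴.
By symmetry the centroid is at mid-width, x̄ = 60 mm.
Transfer each piece to the vertical centroidal axis using Ī + A·d² with d = x − 60:
  plate: d = 0 mm → contributes +7 920 000 mm⁴
  hole 1: d = -30 mm → contributes −102 805 mm⁴
  hole 2: d = 0 mm → contributes −1017.9 mm⁴
  hole 3: d = 30 mm → contributes −102 805 mm⁴
Total I = 7 713 371 mm⁴.

I_yy ≈ 7.71 × 10⁶ mm⁴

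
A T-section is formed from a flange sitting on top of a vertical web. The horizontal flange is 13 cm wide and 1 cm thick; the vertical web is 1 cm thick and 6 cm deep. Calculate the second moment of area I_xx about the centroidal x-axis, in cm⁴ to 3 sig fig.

I_xx ≈ 69.4 cm⁴

Decompose the section into non-overlapping parts with the origin at the bottom-left of its bounding rectangle.
Flange: 13 × 1, A = 13 cm², y = 6.5 cm, Ī = 1.0833 cm⁴.
Web: 1 × 6, A = 6 cm², y = 3 cm, Ī = 18 cm⁴.
Centroid: ȳ = ΣA·y / ΣA = 5.3947 cm.
Transfer each piece to the centroidal x-axis using Ī + A·d² with d = y − 5.3947:
  flange: d = 1.1053 cm → contributes +16.964 cm⁴
  web: d = -2.3947 cm → contributes +52.409 cm⁴
Total I = 69.373 cm⁴.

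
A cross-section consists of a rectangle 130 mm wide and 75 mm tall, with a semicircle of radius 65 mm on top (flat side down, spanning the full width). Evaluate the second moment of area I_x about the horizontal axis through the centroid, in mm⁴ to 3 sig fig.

Split into non-overlapping primitives; take the origin at the lower-left of the bounding box.
Rectangular body: 130 × 75, A = 9 750 mm², y = 37.5 mm, Ī = 4 570 313 mm⁴.
Semicircular cap: semicircle r = 65, A = 6636.6 mm², y = 102.59 mm, Ī = 1 959 230 mm⁴.
Centroid: ȳ = ΣA·y / ΣA = 63.86 mm.
Transfer each piece to the horizontal axis through the centroid using Ī + A·d² with d = y − 63.86:
  rectangular body: d = -26.36 mm → contributes +11 345 260 mm⁴
  semicircular cap: d = 38.727 mm → contributes +11 912 458 mm⁴
Total I = 23 257 718 mm⁴.

I_x ≈ 2.33 × 10⁷ mm⁴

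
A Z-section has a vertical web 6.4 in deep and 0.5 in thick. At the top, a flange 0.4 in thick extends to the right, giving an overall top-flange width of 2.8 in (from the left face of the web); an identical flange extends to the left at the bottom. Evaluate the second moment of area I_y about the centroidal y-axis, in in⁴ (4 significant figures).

I_y ≈ 4.484 in⁴

Split into non-overlapping primitives; take the origin at the lower-left of the bounding box.
Web: 0.5 × 6.4, A = 3.2 in², x = 2.55 in, Ī = 0.0666667 in⁴.
Top flange (beyond web): 2.3 × 0.4, A = 0.92 in², x = 3.95 in, Ī = 0.405567 in⁴.
Bottom flange (beyond web): 2.3 × 0.4, A = 0.92 in², x = 1.15 in, Ī = 0.405567 in⁴.
Centroid: x̄ = ΣA·x / ΣA = 2.55 in.
Transfer each piece to the centroidal y-axis using Ī + A·d² with d = x − 2.55:
  web: d = 0 in → contributes +0.0666667 in⁴
  top flange (beyond web): d = 1.4 in → contributes +2.20877 in⁴
  bottom flange (beyond web): d = -1.4 in → contributes +2.20877 in⁴
Total I = 4.4842 in⁴.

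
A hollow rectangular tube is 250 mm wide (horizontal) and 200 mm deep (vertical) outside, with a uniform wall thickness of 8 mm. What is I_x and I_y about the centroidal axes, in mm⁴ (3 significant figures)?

I_x ≈ 4.52 × 10⁷ mm⁴, I_y ≈ 6.40 × 10⁷ mm⁴

Break the section into simple shapes (no overlaps), measuring from the bottom-left corner of the bounding box.
Outer rectangle: 250 × 200, A = 50 000 mm², y = 100 mm, Ī = 166 666 667 mm⁴.
Inner void (subtracted): 234 × 184, A = 43 056 mm², y = 100 mm, Ī = 121 475 328 mm⁴.
By symmetry the centroid is at mid-height, ȳ = 100 mm.
All pieces are centred on the centroidal x-axis, so I = ΣĪ (holes subtracted) = 45 191 339 mm⁴.
Repeating about the centroidal y-axis gives I_y = 63 952 139 mm⁴.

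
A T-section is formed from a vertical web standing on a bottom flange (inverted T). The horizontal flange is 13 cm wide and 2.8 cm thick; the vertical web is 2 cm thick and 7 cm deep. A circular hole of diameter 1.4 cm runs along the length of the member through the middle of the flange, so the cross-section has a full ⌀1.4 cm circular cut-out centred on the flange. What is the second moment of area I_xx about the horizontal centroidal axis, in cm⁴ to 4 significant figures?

Break the section into simple shapes (no overlaps), measuring from the bottom-left corner of the bounding box.
Flange: 13 × 2.8, A = 36.4 cm², y = 1.4 cm, Ī = 23.7813 cm⁴.
Web: 2 × 7, A = 14 cm², y = 6.3 cm, Ī = 57.1667 cm⁴.
Hole (subtracted): ⌀1.4, A = 1.53938 cm², y = 1.4 cm, Ī = 0.188574 cm⁴.
Centroid: ȳ = ΣA·y / ΣA = 2.80399 cm.
Transfer each piece to the horizontal centroidal axis using Ī + A·d² with d = y − 2.80399:
  flange: d = -1.40399 cm → contributes +95.5329 cm⁴
  web: d = 3.49601 cm → contributes +228.276 cm⁴
  hole: d = -1.40399 cm → contributes −3.223 cm⁴
Total I = 320.585 cm⁴.

I_xx ≈ 320.6 cm⁴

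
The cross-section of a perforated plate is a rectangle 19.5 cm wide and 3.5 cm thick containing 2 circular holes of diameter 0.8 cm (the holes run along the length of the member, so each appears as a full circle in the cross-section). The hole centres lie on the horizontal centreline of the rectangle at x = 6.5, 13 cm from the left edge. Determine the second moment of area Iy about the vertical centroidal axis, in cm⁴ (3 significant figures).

Iy ≈ 2150 cm⁴

Split into non-overlapping primitives; take the origin at the lower-left of the bounding box.
Plate: 19.5 × 3.5, A = 68.25 cm², x = 9.75 cm, Ī = 2162.7 cm⁴.
Hole 1 (subtracted): ⌀0.8, A = 0.50265 cm², x = 6.5 cm, Ī = 0.020106 cm⁴.
Hole 2 (subtracted): ⌀0.8, A = 0.50265 cm², x = 13 cm, Ī = 0.020106 cm⁴.
By symmetry the centroid is at mid-width, x̄ = 9.75 cm.
Transfer each piece to the vertical centroidal axis using Ī + A·d² with d = x − 9.75:
  plate: d = 0 cm → contributes +2162.7 cm⁴
  hole 1: d = -3.25 cm → contributes −5.3294 cm⁴
  hole 2: d = 3.25 cm → contributes −5.3294 cm⁴
Total I = 2 152 cm⁴.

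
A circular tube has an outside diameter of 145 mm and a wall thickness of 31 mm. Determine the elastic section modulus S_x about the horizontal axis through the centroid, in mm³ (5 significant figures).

S_x ≈ 2.6717 × 10⁵ mm³

Decompose the section into non-overlapping parts with the origin at the bottom-left of its bounding rectangle.
Outer circle: ⌀145, A = 16 513 mm², y = 72.5 mm, Ī = 21 699 109 mm⁴.
Bore (subtracted): ⌀83, A = 5410.608 mm², y = 72.5 mm, Ī = 2 329 605 mm⁴.
By symmetry the centroid is at mid-height, ȳ = 72.5 mm.
All pieces are centred on the horizontal axis through the centroid, so I = ΣĪ (holes subtracted) = 19 369 504 mm⁴.
Extreme fibre distance c = 72.5 mm; S = I/c = 267165.6 mm³.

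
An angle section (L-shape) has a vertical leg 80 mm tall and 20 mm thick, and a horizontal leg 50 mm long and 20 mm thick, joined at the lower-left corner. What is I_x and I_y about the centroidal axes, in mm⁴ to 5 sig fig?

I_x ≈ 1.2661 × 10⁶ mm⁴, I_y ≈ 3.7106 × 10⁵ mm⁴

Break the section into simple shapes (no overlaps), measuring from the bottom-left corner of the bounding box.
Vertical leg: 20 × 80, A = 1 600 mm², y = 40 mm, Ī = 853333.3 mm⁴.
Horizontal leg (remainder): 30 × 20, A = 600 mm², y = 10 mm, Ī = 20 000 mm⁴.
Centroid: ȳ = ΣA·y / ΣA = 31.81818 mm.
Transfer each piece to the centroidal x-axis using Ī + A·d² with d = y − 31.81818:
  vertical leg: d = 8.181818 mm → contributes +960440.8 mm⁴
  horizontal leg (remainder): d = -21.81818 mm → contributes +305619.8 mm⁴
Total I = 1 266 061 mm⁴.
For the y-axis: x̄ = 16.81818 mm.
Repeating about the centroidal y-axis gives I_y = 371060.6 mm⁴.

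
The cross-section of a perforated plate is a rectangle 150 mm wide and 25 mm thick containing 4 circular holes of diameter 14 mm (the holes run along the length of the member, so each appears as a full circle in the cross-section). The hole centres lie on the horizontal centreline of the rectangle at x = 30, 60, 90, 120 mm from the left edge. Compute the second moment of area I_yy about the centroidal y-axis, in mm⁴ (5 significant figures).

I_yy ≈ 6.3310 × 10⁶ mm⁴

Split into non-overlapping primitives; take the origin at the lower-left of the bounding box.
Plate: 150 × 25, A = 3 750 mm², x = 75 mm, Ī = 7 031 250 mm⁴.
Hole 1 (subtracted): ⌀14, A = 153.938 mm², x = 30 mm, Ī = 1885.741 mm⁴.
Hole 2 (subtracted): ⌀14, A = 153.938 mm², x = 60 mm, Ī = 1885.741 mm⁴.
Hole 3 (subtracted): ⌀14, A = 153.938 mm², x = 90 mm, Ī = 1885.741 mm⁴.
Hole 4 (subtracted): ⌀14, A = 153.938 mm², x = 120 mm, Ī = 1885.741 mm⁴.
By symmetry the centroid is at mid-width, x̄ = 75 mm.
Transfer each piece to the centroidal y-axis using Ī + A·d² with d = x − 75:
  plate: d = 0 mm → contributes +7 031 250 mm⁴
  hole 1: d = -45 mm → contributes −313610.3 mm⁴
  hole 2: d = -15 mm → contributes −36521.8 mm⁴
  hole 3: d = 15 mm → contributes −36521.8 mm⁴
  hole 4: d = 45 mm → contributes −313610.3 mm⁴
Total I = 6 330 986 mm⁴.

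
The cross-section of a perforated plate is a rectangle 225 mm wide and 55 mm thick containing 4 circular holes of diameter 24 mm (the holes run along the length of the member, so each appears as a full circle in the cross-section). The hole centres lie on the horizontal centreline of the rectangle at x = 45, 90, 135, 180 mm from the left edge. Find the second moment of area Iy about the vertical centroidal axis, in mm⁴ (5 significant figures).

Iy ≈ 4.7561 × 10⁷ mm⁴

Split into non-overlapping primitives; take the origin at the lower-left of the bounding box.
Plate: 225 × 55, A = 12 375 mm², x = 112.5 mm, Ī = 52 207 031 mm⁴.
Hole 1 (subtracted): ⌀24, A = 452.3893 mm², x = 45 mm, Ī = 16286.02 mm⁴.
Hole 2 (subtracted): ⌀24, A = 452.3893 mm², x = 90 mm, Ī = 16286.02 mm⁴.
Hole 3 (subtracted): ⌀24, A = 452.3893 mm², x = 135 mm, Ī = 16286.02 mm⁴.
Hole 4 (subtracted): ⌀24, A = 452.3893 mm², x = 180 mm, Ī = 16286.02 mm⁴.
By symmetry the centroid is at mid-width, x̄ = 112.5 mm.
Transfer each piece to the vertical centroidal axis using Ī + A·d² with d = x − 112.5:
  plate: d = 0 mm → contributes +52 207 031 mm⁴
  hole 1: d = -67.5 mm → contributes −2 077 485 mm⁴
  hole 2: d = -22.5 mm → contributes −245308.1 mm⁴
  hole 3: d = 22.5 mm → contributes −245308.1 mm⁴
  hole 4: d = 67.5 mm → contributes −2 077 485 mm⁴
Total I = 47 561 445 mm⁴.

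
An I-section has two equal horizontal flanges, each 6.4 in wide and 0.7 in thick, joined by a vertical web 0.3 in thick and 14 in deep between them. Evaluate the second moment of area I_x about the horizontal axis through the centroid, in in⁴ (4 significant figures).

I_x ≈ 553.0 in⁴

Treat the section as a set of non-overlapping primitives; coordinates are from the bounding-box lower-left.
Bottom flange: 6.4 × 0.7, A = 4.48 in², y = 0.35 in, Ī = 0.182933 in⁴.
Web: 0.3 × 14, A = 4.2 in², y = 7.7 in, Ī = 68.6 in⁴.
Top flange: 6.4 × 0.7, A = 4.48 in², y = 15.05 in, Ī = 0.182933 in⁴.
By symmetry the centroid is at mid-height, ȳ = 7.7 in.
Transfer each piece to the horizontal axis through the centroid using Ī + A·d² with d = y − 7.7:
  bottom flange: d = -7.35 in → contributes +242.204 in⁴
  web: d = 0 in → contributes +68.6 in⁴
  top flange: d = 7.35 in → contributes +242.204 in⁴
Total I = 553.007 in⁴.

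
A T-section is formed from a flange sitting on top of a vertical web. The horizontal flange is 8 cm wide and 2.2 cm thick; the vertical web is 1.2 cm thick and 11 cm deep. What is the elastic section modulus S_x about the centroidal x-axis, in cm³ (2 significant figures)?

Treat the section as a set of non-overlapping primitives; coordinates are from the bounding-box lower-left.
Flange: 8 × 2.2, A = 17.6 cm², y = 12.1 cm, Ī = 7.099 cm⁴.
Web: 1.2 × 11, A = 13.2 cm², y = 5.5 cm, Ī = 133.1 cm⁴.
Centroid: ȳ = ΣA·y / ΣA = 9.271 cm.
Transfer each piece to the centroidal x-axis using Ī + A·d² with d = y − 9.271:
  flange: d = 2.829 cm → contributes +147.9 cm⁴
  web: d = -3.771 cm → contributes +320.9 cm⁴
Total I = 468.8 cm⁴.
Extreme fibre distance c = 9.271 cm; S = I/c = 50.56 cm³.

S_x ≈ 51 cm³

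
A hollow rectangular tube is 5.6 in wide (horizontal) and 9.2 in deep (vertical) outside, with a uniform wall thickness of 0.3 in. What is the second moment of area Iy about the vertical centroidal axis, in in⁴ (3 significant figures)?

Iy ≈ 45.1 in⁴

Treat the section as a set of non-overlapping primitives; coordinates are from the bounding-box lower-left.
Outer rectangle: 5.6 × 9.2, A = 51.52 in², x = 2.8 in, Ī = 134.64 in⁴.
Inner void (subtracted): 5 × 8.6, A = 43 in², x = 2.8 in, Ī = 89.583 in⁴.
By symmetry the centroid is at mid-width, x̄ = 2.8 in.
All pieces are centred on the vertical centroidal axis, so I = ΣĪ (holes subtracted) = 45.056 in⁴.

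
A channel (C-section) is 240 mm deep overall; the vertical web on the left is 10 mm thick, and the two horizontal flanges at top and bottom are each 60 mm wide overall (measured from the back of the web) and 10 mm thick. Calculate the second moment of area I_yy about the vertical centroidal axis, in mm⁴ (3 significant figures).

I_yy ≈ 8.64 × 10⁵ mm⁴

Break the section into simple shapes (no overlaps), measuring from the bottom-left corner of the bounding box.
Web: 10 × 240, A = 2 400 mm², x = 5 mm, Ī = 20 000 mm⁴.
Top flange (beyond web): 50 × 10, A = 500 mm², x = 35 mm, Ī = 104 167 mm⁴.
Bottom flange (beyond web): 50 × 10, A = 500 mm², x = 35 mm, Ī = 104 167 mm⁴.
Centroid: x̄ = ΣA·x / ΣA = 13.824 mm.
Transfer each piece to the vertical centroidal axis using Ī + A·d² with d = x − 13.824:
  web: d = -8.8235 mm → contributes +206 851 mm⁴
  top flange (beyond web): d = 21.176 mm → contributes +328 388 mm⁴
  bottom flange (beyond web): d = 21.176 mm → contributes +328 388 mm⁴
Total I = 863 627 mm⁴.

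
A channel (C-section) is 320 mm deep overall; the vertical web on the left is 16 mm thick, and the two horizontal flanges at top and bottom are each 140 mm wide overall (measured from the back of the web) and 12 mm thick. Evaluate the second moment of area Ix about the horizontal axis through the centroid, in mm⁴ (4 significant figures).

Break the section into simple shapes (no overlaps), measuring from the bottom-left corner of the bounding box.
Web: 16 × 320, A = 5 120 mm², y = 160 mm, Ī = 43 690 667 mm⁴.
Top flange (beyond web): 124 × 12, A = 1 488 mm², y = 314 mm, Ī = 17 856 mm⁴.
Bottom flange (beyond web): 124 × 12, A = 1 488 mm², y = 6 mm, Ī = 17 856 mm⁴.
By symmetry the centroid is at mid-height, ȳ = 160 mm.
Transfer each piece to the horizontal axis through the centroid using Ī + A·d² with d = y − 160:
  web: d = 0 mm → contributes +43 690 667 mm⁴
  top flange (beyond web): d = 154 mm → contributes +35 307 264 mm⁴
  bottom flange (beyond web): d = -154 mm → contributes +35 307 264 mm⁴
Total I = 114 305 195 mm⁴.

Ix ≈ 1.143 × 10⁸ mm⁴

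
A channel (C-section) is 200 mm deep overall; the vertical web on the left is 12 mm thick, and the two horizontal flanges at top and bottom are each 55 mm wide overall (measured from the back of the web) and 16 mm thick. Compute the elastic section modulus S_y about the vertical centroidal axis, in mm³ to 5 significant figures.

Break the section into simple shapes (no overlaps), measuring from the bottom-left corner of the bounding box.
Web: 12 × 200, A = 2 400 mm², x = 6 mm, Ī = 28 800 mm⁴.
Top flange (beyond web): 43 × 16, A = 688 mm², x = 33.5 mm, Ī = 106009.3 mm⁴.
Bottom flange (beyond web): 43 × 16, A = 688 mm², x = 33.5 mm, Ī = 106009.3 mm⁴.
Centroid: x̄ = ΣA·x / ΣA = 16.02119 mm.
Transfer each piece to the vertical centroidal axis using Ī + A·d² with d = x − 16.02119:
  web: d = -10.02119 mm → contributes +269 818 mm⁴
  top flange (beyond web): d = 17.47881 mm → contributes +316199.5 mm⁴
  bottom flange (beyond web): d = 17.47881 mm → contributes +316199.5 mm⁴
Total I = 902 217 mm⁴.
Extreme fibre distance c = 38.97881 mm; S = I/c = 23146.34 mm³.

S_y ≈ 2.3146 × 10⁴ mm³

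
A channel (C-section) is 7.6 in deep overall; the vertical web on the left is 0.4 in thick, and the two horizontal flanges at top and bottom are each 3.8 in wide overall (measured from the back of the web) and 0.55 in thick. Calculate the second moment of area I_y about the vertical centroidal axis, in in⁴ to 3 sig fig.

I_y ≈ 9.70 in⁴

Break the section into simple shapes (no overlaps), measuring from the bottom-left corner of the bounding box.
Web: 0.4 × 7.6, A = 3.04 in², x = 0.2 in, Ī = 0.040533 in⁴.
Top flange (beyond web): 3.4 × 0.55, A = 1.87 in², x = 2.1 in, Ī = 1.8014 in⁴.
Bottom flange (beyond web): 3.4 × 0.55, A = 1.87 in², x = 2.1 in, Ī = 1.8014 in⁴.
Centroid: x̄ = ΣA·x / ΣA = 1.2481 in.
Transfer each piece to the vertical centroidal axis using Ī + A·d² with d = x − 1.2481:
  web: d = -1.0481 in → contributes +3.3799 in⁴
  top flange (beyond web): d = 0.85192 in → contributes +3.1586 in⁴
  bottom flange (beyond web): d = 0.85192 in → contributes +3.1586 in⁴
Total I = 9.6971 in⁴.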